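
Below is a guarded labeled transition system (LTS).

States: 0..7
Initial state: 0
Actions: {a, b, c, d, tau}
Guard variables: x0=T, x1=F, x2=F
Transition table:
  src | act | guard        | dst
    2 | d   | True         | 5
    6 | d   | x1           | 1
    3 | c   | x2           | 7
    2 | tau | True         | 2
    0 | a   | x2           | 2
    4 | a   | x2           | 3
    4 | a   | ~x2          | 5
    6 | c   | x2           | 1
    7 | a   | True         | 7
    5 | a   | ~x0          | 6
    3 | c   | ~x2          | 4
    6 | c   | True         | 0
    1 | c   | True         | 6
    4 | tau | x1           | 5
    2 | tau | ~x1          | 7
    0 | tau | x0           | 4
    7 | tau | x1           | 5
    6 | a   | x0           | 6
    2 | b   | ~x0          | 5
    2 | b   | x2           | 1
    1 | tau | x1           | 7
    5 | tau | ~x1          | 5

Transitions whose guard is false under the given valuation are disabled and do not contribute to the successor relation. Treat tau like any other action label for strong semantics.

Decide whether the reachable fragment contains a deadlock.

R = {0,4,5}
  0: tau→4  [deg 1]
  4: a→5  [deg 1]
  5: tau→5  [deg 1]

Answer: DEADLOCK-FREE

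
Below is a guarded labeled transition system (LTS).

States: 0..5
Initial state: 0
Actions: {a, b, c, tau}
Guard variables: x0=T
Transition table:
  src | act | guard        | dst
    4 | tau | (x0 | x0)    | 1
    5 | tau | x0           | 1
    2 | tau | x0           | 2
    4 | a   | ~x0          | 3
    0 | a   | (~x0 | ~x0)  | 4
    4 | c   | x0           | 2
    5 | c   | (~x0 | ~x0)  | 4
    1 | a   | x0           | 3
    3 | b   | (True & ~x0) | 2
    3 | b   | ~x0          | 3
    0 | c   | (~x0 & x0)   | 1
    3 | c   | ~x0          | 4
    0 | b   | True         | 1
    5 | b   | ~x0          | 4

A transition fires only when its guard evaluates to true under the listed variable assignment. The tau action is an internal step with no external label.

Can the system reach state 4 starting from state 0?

6 transition(s) survive guard evaluation.
Layer 0: {0}
Layer 1: {1}  cumulative {0,1}
Layer 2: {3}  cumulative {0,1,3}
R = {0,1,3}

Answer: UNREACHABLE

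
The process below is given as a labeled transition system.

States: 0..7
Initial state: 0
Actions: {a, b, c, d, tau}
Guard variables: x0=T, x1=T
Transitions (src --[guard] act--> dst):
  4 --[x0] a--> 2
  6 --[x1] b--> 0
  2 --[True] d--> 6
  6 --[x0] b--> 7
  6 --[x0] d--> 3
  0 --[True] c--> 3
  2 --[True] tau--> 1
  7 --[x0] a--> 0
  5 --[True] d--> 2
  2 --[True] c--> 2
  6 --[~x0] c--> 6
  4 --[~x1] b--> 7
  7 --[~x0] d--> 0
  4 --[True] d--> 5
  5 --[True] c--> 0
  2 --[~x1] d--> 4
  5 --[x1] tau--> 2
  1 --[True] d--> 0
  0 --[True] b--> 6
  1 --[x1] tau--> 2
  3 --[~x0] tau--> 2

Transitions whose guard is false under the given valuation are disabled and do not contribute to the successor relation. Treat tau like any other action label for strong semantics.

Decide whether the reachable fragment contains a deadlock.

Answer: DEADLOCK at state 3

Analysis:
Reach set: {0,3,6,7}
  0: b→6  c→3  [2 out]
  3: ∅  [deadlock]
  6: b→0  b→7  d→3  [3 out]
  7: a→0  [1 out]
trace reaching 3: c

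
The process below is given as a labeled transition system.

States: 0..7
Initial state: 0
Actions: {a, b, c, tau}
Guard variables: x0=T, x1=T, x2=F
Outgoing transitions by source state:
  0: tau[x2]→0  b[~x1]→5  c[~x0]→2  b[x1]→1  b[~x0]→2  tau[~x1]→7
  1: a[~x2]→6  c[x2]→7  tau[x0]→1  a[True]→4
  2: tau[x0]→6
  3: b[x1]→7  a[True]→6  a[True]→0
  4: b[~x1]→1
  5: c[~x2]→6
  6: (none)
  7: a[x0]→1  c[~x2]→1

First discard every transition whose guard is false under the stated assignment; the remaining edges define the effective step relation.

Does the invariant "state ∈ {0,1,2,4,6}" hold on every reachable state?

Allowed set {0,1,2,4,6}
Reach set: {0,1,4,6}
  0: safe
  1: safe
  4: safe
  6: safe

Answer: INVARIANT HOLDS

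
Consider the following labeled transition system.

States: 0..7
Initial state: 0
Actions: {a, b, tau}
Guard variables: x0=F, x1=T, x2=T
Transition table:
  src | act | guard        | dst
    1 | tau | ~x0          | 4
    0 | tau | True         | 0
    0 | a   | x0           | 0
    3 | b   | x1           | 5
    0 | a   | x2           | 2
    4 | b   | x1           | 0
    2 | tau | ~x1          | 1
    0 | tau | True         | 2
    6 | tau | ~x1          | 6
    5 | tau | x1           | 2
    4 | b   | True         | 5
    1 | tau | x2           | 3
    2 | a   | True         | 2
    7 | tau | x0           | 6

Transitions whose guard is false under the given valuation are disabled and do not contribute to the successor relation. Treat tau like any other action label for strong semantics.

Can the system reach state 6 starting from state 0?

10 transition(s) survive guard evaluation.
L0 = {0}
L1 = {2}  total {0,2}
R = {0,2}

Answer: UNREACHABLE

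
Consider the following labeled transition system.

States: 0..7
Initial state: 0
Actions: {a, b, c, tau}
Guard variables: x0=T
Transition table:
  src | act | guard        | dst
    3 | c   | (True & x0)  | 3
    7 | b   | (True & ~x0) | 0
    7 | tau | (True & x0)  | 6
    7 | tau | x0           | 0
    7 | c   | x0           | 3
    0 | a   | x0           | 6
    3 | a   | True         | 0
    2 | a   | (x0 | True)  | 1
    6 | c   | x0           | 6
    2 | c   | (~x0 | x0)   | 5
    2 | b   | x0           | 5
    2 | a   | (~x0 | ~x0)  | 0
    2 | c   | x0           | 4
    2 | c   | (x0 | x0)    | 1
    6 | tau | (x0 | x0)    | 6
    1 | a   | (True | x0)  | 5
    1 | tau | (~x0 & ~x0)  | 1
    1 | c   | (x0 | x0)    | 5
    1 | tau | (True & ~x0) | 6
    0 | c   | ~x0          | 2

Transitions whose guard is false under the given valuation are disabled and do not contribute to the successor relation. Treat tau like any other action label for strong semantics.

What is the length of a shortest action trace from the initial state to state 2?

Answer: UNREACHABLE

Analysis:
BFS to 2:
  L0 = {0}
  L1 = {6}
2 never appears.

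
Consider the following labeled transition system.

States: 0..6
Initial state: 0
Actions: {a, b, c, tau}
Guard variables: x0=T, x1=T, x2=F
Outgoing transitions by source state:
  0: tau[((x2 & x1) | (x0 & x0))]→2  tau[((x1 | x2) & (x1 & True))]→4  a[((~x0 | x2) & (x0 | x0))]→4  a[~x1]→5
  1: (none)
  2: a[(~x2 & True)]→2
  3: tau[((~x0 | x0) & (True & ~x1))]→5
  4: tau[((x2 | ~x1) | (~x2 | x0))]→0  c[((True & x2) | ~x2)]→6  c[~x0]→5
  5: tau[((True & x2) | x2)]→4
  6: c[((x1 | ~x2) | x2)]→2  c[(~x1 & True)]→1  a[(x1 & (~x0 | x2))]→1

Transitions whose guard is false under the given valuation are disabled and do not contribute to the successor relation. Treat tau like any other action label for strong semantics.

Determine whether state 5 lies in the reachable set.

Answer: UNREACHABLE

Analysis:
Guard filter leaves 6 enabled edge(s).
depth 0: {0}
depth 1: {2,4}  total {0,2,4}
depth 2: {6}  total {0,2,4,6}
Reachable = {0,2,4,6}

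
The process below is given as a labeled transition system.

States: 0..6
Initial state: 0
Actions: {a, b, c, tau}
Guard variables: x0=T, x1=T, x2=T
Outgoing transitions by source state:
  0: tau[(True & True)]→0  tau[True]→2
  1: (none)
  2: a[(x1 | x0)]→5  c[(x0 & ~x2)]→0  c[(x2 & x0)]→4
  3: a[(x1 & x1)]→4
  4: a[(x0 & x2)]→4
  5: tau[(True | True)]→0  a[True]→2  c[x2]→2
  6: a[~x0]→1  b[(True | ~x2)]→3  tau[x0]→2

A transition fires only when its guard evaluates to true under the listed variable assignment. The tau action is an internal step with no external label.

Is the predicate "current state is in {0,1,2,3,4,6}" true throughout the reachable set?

Answer: INVARIANT VIOLATED at state 5

Working:
Inv-set: {0,1,2,3,4,6}
Reach set: {0,2,4,5}
  0: ✓
  2: ✓
  4: ✓
  5: VIOLATES
reach 5 via tau·a — violates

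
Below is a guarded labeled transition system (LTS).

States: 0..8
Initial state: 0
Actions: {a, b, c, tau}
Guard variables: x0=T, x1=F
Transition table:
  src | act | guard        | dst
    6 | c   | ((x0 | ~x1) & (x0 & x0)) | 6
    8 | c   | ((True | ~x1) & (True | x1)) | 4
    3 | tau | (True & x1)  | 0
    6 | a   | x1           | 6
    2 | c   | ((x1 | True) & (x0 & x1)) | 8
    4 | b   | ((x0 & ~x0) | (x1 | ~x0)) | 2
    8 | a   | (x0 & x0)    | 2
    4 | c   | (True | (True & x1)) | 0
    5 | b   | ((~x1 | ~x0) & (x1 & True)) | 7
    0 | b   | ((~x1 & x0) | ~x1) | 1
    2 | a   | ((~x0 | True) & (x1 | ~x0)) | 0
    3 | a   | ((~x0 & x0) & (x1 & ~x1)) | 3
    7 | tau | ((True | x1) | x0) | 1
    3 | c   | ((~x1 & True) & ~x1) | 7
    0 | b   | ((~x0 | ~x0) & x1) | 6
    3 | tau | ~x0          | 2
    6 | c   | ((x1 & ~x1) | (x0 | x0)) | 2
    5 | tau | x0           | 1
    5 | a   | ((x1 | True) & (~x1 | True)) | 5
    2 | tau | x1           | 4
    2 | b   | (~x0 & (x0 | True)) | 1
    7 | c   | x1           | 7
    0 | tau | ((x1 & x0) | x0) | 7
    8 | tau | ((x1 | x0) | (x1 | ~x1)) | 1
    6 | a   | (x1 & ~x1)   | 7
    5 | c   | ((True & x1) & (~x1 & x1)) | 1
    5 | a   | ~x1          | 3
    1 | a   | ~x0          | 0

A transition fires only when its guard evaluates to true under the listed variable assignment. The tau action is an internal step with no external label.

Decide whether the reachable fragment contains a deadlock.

Answer: DEADLOCK at state 1

Working:
Reach set: {0,1,7}
  0: b→1  tau→7  [deg 2]
  1: ∅  [no exit]
  7: tau→1  [deg 1]
trace reaching 1: b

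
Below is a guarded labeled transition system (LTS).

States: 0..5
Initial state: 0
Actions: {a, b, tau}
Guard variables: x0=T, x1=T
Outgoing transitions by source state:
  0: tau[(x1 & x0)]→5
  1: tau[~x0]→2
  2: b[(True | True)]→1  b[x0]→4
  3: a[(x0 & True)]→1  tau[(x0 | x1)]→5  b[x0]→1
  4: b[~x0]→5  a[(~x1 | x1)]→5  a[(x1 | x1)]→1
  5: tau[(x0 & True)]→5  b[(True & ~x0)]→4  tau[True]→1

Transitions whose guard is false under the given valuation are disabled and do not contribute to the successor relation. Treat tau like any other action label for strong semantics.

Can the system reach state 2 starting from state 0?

Answer: UNREACHABLE

Working:
Guard filter leaves 10 enabled edge(s).
depth 0: {0}
depth 1: {5}  now seen {0,5}
depth 2: {1}  now seen {0,1,5}
Reach set: {0,1,5}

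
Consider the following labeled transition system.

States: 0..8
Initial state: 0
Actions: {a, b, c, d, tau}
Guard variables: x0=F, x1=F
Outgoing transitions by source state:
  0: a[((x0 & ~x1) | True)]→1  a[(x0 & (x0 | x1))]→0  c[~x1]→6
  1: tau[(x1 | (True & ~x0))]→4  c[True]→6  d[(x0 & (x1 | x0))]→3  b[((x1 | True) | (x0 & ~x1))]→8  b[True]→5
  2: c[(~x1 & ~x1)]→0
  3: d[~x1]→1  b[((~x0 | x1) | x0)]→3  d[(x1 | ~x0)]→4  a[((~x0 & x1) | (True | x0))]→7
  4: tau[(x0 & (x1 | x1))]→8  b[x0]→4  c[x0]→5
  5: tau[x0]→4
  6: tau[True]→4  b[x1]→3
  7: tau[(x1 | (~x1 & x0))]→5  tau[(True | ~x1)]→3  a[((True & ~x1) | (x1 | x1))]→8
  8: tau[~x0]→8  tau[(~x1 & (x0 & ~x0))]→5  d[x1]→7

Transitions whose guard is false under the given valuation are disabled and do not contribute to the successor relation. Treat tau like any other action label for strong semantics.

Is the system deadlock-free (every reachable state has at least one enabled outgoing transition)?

Answer: DEADLOCK at state 4

Working:
R = {0,1,4,5,6,8}
  0: a→1  c→6  [2 exit(s)]
  1: b→5  b→8  c→6  tau→4  [4 exit(s)]
  4: ∅  [STUCK]
  5: ∅  [STUCK]
  6: tau→4  [1 exit(s)]
  8: tau→8  [1 exit(s)]
trace reaching 4: a·tau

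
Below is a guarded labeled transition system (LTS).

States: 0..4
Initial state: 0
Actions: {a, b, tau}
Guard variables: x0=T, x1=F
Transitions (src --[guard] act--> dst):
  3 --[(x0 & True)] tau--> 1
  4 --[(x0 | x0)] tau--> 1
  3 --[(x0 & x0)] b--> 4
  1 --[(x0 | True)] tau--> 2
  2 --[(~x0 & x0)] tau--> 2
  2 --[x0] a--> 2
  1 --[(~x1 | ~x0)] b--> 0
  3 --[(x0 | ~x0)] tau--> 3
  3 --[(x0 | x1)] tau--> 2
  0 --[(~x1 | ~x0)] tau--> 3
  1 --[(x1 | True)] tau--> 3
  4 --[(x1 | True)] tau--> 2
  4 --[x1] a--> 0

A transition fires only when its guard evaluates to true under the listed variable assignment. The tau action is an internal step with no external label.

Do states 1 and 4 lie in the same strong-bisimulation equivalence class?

Compute ~ classes (split until stable):
  π0 = {{0,1,2,3,4}}
  π1 = {{0,4},{1,3},{2}}
  π2 = {{0},{1,3},{2},{4}}
  π3 = {{0},{1},{2},{3},{4}}
5 equivalence class(es) (converged in 4)
[1]={1}  [4]={4}

Answer: NOT BISIMILAR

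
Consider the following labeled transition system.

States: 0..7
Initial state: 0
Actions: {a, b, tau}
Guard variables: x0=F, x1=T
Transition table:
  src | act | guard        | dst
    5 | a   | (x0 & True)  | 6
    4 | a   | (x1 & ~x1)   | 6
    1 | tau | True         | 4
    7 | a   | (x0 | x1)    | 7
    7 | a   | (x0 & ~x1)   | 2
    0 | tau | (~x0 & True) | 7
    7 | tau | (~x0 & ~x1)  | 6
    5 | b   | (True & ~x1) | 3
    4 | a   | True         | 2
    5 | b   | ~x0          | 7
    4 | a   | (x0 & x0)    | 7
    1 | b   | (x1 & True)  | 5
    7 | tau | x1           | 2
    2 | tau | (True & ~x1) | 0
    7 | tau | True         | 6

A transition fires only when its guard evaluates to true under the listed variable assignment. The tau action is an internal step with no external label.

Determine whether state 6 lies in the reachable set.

8 transition(s) survive guard evaluation.
Layer 0: {0}
Layer 1: {7}  now seen {0,7}
Layer 2: {2,6}  now seen {0,2,6,7}
R = {0,2,6,7}
trace reaching 6: tau·tau

Answer: REACHABLE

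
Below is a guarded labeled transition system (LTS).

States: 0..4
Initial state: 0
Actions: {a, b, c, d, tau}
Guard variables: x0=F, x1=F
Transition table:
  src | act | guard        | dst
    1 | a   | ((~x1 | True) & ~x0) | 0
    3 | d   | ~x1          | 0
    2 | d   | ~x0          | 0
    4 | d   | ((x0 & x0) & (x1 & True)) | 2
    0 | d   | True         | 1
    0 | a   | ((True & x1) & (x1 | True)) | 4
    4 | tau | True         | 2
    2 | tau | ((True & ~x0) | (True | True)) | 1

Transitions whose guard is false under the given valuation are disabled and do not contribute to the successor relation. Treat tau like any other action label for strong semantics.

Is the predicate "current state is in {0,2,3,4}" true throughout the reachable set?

Answer: INVARIANT VIOLATED at state 1

Trace:
Allowed set {0,2,3,4}
Reachable = {0,1}
  0: safe
  1: ✗ unsafe
counterexample path to 1: d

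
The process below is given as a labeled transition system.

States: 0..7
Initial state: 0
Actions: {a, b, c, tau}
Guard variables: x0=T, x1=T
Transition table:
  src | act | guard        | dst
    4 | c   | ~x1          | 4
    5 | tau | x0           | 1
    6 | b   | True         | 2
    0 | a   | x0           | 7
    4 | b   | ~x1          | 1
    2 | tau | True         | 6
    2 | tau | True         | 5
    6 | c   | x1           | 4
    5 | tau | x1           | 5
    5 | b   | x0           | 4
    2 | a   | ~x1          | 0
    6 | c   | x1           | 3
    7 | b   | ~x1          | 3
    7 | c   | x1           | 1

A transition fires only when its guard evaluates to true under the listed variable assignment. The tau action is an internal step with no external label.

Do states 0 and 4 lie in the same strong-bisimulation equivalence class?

Answer: NOT BISIMILAR

Trace:
Refine partition for ~:
  π0 = {{0,1,2,3,4,5,6,7}}
  π1 = {{0},{1,3,4},{2},{5},{6},{7}}
stable after 2 split(s): 6 block(s)
[0]={0}  [4]={1,3,4}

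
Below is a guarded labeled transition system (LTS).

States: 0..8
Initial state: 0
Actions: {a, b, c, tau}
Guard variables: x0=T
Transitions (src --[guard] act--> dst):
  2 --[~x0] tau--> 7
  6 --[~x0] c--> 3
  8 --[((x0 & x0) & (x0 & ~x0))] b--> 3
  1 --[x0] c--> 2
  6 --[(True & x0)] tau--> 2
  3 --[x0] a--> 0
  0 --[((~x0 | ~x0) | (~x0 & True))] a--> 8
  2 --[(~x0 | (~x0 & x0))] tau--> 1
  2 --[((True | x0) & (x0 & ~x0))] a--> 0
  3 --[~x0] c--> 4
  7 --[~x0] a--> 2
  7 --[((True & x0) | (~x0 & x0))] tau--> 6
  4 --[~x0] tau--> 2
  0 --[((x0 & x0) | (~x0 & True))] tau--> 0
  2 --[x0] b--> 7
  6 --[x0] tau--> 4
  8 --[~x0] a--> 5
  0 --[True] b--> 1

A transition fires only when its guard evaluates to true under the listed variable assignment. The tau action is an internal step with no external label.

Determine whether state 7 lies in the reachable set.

8 transition(s) survive guard evaluation.
depth 0: {0}
depth 1: {1}  cumulative {0,1}
depth 2: {2}  cumulative {0,1,2}
depth 3: {7}  cumulative {0,1,2,7}
depth 4: {6}  cumulative {0,1,2,6,7}
depth 5: {4}  cumulative {0,1,2,4,6,7}
R = {0,1,2,4,6,7}
trace reaching 7: b·c·b

Answer: REACHABLE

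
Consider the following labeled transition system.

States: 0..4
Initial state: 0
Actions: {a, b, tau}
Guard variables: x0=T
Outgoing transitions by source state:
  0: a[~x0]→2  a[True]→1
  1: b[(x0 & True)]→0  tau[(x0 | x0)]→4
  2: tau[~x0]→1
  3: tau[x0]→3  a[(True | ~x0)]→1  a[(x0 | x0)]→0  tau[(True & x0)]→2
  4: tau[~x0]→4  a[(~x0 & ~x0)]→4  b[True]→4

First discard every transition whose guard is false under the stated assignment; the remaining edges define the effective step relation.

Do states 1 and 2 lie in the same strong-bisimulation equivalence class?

Answer: NOT BISIMILAR

Analysis:
Bisimulation quotient by refinement:
  π0 = {{0,1,2,3,4}}
  π1 = {{0},{1},{2},{3},{4}}
Fixed point at round 2; 5 class(es).
[1]={1}  [2]={2}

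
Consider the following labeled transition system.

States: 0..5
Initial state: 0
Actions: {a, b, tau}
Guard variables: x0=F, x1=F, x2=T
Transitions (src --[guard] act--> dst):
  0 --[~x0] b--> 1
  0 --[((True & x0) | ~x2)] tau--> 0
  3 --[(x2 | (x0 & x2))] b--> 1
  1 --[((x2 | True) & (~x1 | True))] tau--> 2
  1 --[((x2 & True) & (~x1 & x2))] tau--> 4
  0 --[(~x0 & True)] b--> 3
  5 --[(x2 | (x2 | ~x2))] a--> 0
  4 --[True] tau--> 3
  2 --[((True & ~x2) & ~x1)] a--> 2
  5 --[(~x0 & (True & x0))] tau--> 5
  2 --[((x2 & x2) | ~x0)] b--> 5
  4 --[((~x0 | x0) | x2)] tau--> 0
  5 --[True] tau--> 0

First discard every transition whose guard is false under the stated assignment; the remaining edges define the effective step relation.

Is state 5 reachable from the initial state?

Answer: REACHABLE

Trace:
After dropping false guards: 10 live edges.
Layer 0: {0}
Layer 1: {1,3}  cumulative {0,1,3}
Layer 2: {2,4}  cumulative {0,1,2,3,4}
Layer 3: {5}  cumulative {0,1,2,3,4,5}
Reachable = {0,1,2,3,4,5}
Path to 5: b·tau·b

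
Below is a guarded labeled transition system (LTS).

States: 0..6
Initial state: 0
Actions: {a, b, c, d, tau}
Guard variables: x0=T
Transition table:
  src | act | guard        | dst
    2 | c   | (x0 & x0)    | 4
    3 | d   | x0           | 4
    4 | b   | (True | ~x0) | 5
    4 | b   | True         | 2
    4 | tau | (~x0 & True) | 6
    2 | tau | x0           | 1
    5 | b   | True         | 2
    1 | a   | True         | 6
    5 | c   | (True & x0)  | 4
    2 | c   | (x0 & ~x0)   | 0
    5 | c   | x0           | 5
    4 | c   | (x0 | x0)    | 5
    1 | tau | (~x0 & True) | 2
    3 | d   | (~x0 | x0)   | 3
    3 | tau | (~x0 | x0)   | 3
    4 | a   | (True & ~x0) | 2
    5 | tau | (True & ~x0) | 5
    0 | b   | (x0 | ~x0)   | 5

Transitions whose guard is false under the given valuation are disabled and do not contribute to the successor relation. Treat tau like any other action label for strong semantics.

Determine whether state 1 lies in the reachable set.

Answer: REACHABLE

Working:
Guard filter leaves 13 enabled edge(s).
depth 0: {0}
depth 1: {5}  now seen {0,5}
depth 2: {2,4}  now seen {0,2,4,5}
depth 3: {1}  now seen {0,1,2,4,5}
depth 4: {6}  now seen {0,1,2,4,5,6}
R = {0,1,2,4,5,6}
witness 1: b·b·tau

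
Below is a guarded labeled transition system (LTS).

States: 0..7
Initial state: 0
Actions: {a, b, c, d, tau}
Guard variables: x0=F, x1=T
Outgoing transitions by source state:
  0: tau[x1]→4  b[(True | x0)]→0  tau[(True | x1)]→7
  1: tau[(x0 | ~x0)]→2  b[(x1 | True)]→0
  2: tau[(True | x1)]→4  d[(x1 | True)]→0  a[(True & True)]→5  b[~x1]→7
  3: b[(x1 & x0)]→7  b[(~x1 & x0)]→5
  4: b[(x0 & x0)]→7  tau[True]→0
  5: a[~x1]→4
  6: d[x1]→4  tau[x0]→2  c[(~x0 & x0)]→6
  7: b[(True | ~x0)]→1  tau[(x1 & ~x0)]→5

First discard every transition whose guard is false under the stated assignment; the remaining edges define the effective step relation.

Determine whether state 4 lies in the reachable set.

Guard filter leaves 12 enabled edge(s).
depth 0: {0}
depth 1: {4,7}  now seen {0,4,7}
depth 2: {1,5}  now seen {0,1,4,5,7}
depth 3: {2}  now seen {0,1,2,4,5,7}
Reachable = {0,1,2,4,5,7}
Path to 4: tau

Answer: REACHABLE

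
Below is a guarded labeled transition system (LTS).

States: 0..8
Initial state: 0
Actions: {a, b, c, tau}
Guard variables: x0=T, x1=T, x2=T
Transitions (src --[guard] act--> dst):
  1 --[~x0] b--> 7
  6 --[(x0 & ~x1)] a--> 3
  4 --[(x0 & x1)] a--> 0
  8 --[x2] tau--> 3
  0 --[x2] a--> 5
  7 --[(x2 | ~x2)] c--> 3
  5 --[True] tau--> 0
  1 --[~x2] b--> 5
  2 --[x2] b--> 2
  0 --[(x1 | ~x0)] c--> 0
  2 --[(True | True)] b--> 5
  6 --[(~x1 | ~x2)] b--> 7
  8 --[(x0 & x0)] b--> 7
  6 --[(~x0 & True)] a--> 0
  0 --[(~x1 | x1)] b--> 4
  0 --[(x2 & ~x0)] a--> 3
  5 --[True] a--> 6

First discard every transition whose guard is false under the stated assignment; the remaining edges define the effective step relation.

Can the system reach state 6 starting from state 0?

Answer: REACHABLE

Working:
11 transition(s) survive guard evaluation.
L0 = {0}
L1 = {4,5}  cumulative {0,4,5}
L2 = {6}  cumulative {0,4,5,6}
Reach set: {0,4,5,6}
Path to 6: a·a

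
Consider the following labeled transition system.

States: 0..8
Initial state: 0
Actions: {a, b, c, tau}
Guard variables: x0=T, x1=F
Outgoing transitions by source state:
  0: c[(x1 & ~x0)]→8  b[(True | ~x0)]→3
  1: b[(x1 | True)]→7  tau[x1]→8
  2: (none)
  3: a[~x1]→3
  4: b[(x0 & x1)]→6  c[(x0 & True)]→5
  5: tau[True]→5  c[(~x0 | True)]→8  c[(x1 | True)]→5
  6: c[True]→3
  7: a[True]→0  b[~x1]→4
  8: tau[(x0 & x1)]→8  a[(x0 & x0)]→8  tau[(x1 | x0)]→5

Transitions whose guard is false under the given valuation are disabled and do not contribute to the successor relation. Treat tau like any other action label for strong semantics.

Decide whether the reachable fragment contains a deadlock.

Reachable = {0,3}
  0: b→3  [1 exit(s)]
  3: a→3  [1 exit(s)]

Answer: DEADLOCK-FREE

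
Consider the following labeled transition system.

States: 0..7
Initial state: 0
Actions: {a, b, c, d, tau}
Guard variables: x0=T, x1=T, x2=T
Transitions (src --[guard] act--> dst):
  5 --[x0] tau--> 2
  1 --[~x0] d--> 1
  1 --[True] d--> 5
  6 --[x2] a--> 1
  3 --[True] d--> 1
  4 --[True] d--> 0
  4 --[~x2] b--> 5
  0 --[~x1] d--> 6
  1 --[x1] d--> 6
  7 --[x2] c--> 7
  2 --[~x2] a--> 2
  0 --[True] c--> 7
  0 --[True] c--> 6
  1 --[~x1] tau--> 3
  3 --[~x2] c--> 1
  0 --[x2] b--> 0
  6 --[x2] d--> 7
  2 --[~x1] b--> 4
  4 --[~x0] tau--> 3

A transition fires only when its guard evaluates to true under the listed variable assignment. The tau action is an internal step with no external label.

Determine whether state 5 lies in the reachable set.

Answer: REACHABLE

Analysis:
11 transition(s) survive guard evaluation.
L0 = {0}
L1 = {6,7}  total {0,6,7}
L2 = {1}  total {0,1,6,7}
L3 = {5}  total {0,1,5,6,7}
L4 = {2}  total {0,1,2,5,6,7}
R = {0,1,2,5,6,7}
witness 5: c·a·d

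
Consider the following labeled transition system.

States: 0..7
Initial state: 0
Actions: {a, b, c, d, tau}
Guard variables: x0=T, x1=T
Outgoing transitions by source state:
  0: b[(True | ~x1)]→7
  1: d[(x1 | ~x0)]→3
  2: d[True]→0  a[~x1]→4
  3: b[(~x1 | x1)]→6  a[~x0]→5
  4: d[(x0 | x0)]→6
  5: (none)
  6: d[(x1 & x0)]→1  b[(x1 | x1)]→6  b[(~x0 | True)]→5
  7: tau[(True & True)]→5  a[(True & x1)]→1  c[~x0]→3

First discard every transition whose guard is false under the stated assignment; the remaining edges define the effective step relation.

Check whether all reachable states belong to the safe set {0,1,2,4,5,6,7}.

Inv-set: {0,1,2,4,5,6,7}
R = {0,1,3,5,6,7}
  0: ✓
  1: ✓
  3: VIOLATES
  5: ✓
  6: ✓
  7: ✓
counterexample path to 3: b·a·d

Answer: INVARIANT VIOLATED at state 3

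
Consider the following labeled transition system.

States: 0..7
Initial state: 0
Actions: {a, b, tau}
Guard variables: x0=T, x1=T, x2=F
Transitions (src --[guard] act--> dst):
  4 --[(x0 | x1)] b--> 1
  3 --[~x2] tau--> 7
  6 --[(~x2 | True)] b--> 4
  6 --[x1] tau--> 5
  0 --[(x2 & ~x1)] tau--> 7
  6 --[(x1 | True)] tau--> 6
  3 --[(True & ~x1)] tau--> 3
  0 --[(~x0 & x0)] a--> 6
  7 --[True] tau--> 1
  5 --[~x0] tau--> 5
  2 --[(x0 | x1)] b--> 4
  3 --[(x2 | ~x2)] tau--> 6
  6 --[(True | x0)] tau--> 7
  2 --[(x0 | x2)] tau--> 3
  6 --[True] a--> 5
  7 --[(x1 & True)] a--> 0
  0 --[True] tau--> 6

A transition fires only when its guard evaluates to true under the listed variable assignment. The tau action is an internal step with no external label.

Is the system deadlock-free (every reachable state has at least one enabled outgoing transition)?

Reachable = {0,1,4,5,6,7}
  0: tau→6  [deg 1]
  1: ∅  [no exit]
  4: b→1  [deg 1]
  5: ∅  [no exit]
  6: a→5  b→4  tau→5  tau→6  tau→7  [deg 5]
  7: a→0  tau→1  [deg 2]
trace reaching 1: tau·b·b

Answer: DEADLOCK at state 1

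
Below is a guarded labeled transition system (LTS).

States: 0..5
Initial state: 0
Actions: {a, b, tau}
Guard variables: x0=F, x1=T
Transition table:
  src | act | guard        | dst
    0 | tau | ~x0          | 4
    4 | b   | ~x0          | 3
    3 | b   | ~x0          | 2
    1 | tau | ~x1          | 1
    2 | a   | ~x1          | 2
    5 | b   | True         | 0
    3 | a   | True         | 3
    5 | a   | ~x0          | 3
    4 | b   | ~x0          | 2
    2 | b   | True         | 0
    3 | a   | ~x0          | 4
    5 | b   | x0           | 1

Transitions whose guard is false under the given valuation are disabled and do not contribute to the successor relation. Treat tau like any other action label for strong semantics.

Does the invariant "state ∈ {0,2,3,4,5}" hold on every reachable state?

Safe = {0,2,3,4,5}
Reachable = {0,2,3,4}
  0: safe
  2: safe
  3: safe
  4: safe

Answer: INVARIANT HOLDS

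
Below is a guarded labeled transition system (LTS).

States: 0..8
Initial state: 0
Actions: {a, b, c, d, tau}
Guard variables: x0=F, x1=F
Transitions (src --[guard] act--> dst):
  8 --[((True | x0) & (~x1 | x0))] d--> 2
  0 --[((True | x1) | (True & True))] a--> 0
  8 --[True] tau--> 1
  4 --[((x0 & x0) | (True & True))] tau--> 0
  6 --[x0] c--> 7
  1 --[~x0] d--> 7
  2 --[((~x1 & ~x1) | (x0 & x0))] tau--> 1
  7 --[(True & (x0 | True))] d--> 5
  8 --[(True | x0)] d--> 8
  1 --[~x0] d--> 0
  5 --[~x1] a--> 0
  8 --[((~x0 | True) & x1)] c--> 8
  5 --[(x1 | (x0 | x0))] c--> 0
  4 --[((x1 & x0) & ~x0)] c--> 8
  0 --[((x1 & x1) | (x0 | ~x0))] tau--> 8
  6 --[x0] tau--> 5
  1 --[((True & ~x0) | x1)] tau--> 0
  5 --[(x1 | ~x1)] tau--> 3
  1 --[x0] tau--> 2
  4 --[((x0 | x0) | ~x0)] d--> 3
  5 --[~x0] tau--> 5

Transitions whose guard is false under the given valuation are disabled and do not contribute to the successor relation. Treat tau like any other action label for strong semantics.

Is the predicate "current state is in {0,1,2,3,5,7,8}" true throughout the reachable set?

Allowed set {0,1,2,3,5,7,8}
Reach set: {0,1,2,3,5,7,8}
  0: ✓
  1: ✓
  2: ✓
  3: ✓
  5: ✓
  7: ✓
  8: ✓

Answer: INVARIANT HOLDS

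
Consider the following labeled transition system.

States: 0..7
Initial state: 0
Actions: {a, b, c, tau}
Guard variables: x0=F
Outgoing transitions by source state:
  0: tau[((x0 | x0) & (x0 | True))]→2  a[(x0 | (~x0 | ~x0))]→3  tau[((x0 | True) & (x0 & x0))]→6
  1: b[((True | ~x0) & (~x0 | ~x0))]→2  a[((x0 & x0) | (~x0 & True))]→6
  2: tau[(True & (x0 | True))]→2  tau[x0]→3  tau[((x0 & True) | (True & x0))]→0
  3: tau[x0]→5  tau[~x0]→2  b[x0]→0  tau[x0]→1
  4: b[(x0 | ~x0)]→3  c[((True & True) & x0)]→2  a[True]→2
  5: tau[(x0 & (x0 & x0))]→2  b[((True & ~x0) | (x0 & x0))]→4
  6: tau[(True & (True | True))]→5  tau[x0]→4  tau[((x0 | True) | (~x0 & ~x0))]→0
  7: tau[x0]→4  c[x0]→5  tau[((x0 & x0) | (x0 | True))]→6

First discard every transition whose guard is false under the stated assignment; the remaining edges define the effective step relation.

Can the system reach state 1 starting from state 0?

11 transition(s) survive guard evaluation.
L0 = {0}
L1 = {3}  total {0,3}
L2 = {2}  total {0,2,3}
R = {0,2,3}

Answer: UNREACHABLE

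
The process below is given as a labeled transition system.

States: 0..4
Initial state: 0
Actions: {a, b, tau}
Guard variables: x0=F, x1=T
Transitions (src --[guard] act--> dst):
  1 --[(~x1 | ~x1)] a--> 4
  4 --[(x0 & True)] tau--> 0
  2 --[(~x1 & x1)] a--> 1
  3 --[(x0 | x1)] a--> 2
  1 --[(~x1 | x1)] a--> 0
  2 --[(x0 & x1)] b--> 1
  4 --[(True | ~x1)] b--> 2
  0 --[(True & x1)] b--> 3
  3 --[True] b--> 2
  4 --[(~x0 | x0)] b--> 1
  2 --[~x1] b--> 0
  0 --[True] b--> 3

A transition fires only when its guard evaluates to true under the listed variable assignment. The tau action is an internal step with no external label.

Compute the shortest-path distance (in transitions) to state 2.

Breadth-first toward 2:
  Layer 0: {0}
  Layer 1: {3}
  Layer 2: {2}
2 enters at depth 2; path b·a

Answer: 2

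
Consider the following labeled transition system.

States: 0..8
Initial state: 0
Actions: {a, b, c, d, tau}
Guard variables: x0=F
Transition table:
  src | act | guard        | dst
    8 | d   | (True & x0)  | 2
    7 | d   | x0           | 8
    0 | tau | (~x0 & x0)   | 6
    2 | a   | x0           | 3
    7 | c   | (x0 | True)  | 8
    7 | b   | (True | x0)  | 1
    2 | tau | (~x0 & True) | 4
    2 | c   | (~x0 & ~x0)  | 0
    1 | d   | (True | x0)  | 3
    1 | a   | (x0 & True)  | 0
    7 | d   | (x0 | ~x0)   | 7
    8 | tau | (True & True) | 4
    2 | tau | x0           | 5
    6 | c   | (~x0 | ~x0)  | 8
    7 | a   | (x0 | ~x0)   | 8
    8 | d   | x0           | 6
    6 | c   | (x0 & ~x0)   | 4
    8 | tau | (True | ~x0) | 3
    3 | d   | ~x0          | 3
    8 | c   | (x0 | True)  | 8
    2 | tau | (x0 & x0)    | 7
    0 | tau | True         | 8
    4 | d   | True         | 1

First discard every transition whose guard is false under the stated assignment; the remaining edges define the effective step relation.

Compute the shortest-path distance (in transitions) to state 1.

Breadth-first toward 1:
  L0 = {0}
  L1 = {8}
  L2 = {3,4}
  L3 = {1}
first hit 1 at d=3 via tau·tau·d

Answer: 3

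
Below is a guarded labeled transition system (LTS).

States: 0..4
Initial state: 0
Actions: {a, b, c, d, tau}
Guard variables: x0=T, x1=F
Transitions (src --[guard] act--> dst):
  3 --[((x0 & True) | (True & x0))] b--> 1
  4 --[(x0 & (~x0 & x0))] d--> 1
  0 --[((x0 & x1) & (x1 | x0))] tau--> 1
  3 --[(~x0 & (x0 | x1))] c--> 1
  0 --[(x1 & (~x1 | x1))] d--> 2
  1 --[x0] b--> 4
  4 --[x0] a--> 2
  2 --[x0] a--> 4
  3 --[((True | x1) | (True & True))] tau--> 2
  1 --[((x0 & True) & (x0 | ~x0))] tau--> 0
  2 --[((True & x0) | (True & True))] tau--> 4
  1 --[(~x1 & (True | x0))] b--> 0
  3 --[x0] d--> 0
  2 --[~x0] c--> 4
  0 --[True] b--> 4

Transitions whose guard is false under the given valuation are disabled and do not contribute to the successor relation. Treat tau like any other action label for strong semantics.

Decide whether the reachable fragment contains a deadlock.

R = {0,2,4}
  0: b→4  [1 out]
  2: a→4  tau→4  [2 out]
  4: a→2  [1 out]

Answer: DEADLOCK-FREE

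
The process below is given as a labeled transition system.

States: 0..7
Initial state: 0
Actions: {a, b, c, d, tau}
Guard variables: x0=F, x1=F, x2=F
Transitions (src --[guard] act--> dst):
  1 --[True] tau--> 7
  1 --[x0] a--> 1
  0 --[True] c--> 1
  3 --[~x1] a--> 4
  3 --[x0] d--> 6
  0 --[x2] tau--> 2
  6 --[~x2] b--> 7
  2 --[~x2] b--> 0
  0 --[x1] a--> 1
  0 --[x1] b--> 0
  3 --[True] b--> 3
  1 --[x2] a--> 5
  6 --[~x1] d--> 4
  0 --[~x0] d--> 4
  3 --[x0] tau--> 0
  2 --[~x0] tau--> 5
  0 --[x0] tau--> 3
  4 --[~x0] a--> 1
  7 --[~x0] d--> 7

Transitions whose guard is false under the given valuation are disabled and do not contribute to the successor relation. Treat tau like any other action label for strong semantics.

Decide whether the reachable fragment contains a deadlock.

Answer: DEADLOCK-FREE

Trace:
Reach set: {0,1,4,7}
  0: c→1  d→4  [2 exit(s)]
  1: tau→7  [1 exit(s)]
  4: a→1  [1 exit(s)]
  7: d→7  [1 exit(s)]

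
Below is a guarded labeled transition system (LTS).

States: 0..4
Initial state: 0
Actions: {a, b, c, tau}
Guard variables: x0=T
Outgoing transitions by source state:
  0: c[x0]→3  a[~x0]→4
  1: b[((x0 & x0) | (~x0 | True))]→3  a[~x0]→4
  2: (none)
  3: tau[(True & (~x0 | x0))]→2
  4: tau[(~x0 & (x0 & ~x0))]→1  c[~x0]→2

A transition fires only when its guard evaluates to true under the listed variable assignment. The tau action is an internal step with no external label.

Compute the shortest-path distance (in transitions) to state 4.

Answer: UNREACHABLE

Working:
Breadth-first toward 4:
  Layer 0: {0}
  Layer 1: {3}
  Layer 2: {2}
4 never appears.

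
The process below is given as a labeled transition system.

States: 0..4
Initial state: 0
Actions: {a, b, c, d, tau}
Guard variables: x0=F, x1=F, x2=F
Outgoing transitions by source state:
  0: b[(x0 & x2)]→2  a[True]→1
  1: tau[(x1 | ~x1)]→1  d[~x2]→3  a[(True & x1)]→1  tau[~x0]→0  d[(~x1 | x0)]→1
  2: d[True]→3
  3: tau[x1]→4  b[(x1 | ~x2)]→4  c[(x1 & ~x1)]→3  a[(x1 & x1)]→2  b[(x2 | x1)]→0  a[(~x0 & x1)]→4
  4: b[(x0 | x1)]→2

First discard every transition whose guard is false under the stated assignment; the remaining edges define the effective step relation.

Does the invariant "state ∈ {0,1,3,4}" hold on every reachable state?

Allowed set {0,1,3,4}
Reach set: {0,1,3,4}
  0: ✓
  1: ✓
  3: ✓
  4: ✓

Answer: INVARIANT HOLDS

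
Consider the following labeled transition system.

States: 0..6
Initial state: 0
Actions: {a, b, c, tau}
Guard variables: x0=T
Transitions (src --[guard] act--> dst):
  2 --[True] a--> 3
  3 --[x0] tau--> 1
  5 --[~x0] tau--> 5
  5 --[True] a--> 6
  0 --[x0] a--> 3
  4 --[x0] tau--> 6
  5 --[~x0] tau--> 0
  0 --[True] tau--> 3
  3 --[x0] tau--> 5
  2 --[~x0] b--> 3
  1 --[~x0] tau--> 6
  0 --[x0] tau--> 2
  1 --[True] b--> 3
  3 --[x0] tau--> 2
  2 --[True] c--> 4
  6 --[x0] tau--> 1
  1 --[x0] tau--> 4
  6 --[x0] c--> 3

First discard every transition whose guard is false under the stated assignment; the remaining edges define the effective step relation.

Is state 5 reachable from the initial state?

Answer: REACHABLE

Trace:
After dropping false guards: 14 live edges.
Layer 0: {0}
Layer 1: {2,3}  cumulative {0,2,3}
Layer 2: {1,4,5}  cumulative {0,1,2,3,4,5}
Layer 3: {6}  cumulative {0,1,2,3,4,5,6}
Reach set: {0,1,2,3,4,5,6}
trace reaching 5: a·tau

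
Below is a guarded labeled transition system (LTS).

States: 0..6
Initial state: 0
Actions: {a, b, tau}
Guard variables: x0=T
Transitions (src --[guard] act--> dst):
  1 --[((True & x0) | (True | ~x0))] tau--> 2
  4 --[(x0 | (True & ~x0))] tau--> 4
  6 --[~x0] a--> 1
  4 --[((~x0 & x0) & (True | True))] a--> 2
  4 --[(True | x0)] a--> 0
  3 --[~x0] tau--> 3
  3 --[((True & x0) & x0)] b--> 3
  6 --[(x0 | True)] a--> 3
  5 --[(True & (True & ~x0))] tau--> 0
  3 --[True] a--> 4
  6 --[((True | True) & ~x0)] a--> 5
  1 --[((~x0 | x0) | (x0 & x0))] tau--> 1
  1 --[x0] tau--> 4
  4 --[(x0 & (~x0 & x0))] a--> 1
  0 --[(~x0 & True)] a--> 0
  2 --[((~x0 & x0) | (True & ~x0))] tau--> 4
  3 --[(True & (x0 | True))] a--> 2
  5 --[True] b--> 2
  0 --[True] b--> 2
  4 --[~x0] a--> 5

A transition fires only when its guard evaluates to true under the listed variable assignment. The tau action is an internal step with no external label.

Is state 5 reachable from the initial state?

Answer: UNREACHABLE

Working:
After dropping false guards: 11 live edges.
L0 = {0}
L1 = {2}  total {0,2}
R = {0,2}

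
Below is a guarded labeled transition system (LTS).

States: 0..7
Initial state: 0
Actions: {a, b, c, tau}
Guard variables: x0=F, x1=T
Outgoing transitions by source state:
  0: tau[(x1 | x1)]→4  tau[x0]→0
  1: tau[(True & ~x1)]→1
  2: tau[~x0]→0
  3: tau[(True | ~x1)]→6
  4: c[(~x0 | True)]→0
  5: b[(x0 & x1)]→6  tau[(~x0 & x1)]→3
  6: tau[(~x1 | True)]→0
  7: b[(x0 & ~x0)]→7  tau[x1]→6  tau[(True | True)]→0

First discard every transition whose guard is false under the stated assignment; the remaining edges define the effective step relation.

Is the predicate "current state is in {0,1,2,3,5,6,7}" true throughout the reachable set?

Inv-set: {0,1,2,3,5,6,7}
R = {0,4}
  0: ✓
  4: VIOLATES
witness against invariant: tau → 4

Answer: INVARIANT VIOLATED at state 4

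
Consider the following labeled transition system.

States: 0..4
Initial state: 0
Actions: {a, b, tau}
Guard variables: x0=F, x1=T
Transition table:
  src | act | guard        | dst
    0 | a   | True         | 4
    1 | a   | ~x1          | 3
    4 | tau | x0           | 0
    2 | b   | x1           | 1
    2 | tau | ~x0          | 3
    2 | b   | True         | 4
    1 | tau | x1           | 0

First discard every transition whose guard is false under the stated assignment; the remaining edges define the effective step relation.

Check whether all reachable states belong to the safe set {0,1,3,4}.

Inv-set: {0,1,3,4}
R = {0,4}
  0: ok
  4: ok

Answer: INVARIANT HOLDS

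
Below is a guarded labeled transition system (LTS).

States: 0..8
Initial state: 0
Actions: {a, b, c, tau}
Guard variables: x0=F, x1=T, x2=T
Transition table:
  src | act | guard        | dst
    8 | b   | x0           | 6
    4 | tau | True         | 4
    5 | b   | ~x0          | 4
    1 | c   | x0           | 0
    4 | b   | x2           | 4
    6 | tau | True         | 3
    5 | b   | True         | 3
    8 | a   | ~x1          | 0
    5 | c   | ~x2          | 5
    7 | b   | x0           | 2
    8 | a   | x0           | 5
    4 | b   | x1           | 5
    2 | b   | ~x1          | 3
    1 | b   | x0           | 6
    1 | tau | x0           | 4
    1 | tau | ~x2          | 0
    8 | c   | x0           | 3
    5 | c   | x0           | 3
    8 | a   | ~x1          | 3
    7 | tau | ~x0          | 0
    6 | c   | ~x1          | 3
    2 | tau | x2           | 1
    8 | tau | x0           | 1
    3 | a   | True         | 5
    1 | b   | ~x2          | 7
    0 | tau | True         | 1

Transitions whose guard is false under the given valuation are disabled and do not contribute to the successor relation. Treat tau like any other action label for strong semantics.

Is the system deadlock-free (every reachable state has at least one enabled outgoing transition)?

R = {0,1}
  0: tau→1  [1 exit(s)]
  1: ∅  [STUCK]
Path to 1: tau

Answer: DEADLOCK at state 1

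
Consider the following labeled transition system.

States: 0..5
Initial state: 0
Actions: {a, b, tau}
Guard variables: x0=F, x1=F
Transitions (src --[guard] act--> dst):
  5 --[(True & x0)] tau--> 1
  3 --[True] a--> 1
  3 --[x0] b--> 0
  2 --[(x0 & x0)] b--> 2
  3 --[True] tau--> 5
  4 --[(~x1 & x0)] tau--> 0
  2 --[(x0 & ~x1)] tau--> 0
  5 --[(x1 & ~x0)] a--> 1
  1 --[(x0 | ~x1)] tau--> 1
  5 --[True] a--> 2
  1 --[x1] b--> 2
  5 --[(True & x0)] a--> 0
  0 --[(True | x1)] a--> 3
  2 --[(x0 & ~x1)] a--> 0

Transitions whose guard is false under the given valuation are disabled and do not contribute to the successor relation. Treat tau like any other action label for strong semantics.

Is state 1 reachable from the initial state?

Answer: REACHABLE

Working:
5 transition(s) survive guard evaluation.
L0 = {0}
L1 = {3}  now seen {0,3}
L2 = {1,5}  now seen {0,1,3,5}
L3 = {2}  now seen {0,1,2,3,5}
Reachable = {0,1,2,3,5}
Path to 1: a·a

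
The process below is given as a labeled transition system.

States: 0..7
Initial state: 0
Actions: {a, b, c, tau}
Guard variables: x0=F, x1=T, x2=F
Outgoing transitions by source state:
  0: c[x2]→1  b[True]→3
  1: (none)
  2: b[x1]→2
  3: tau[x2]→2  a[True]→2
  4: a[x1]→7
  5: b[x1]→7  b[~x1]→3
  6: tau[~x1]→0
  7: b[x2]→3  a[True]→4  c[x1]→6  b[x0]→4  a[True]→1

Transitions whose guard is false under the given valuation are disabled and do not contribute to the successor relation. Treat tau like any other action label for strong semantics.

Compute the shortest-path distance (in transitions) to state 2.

Breadth-first toward 2:
  L0 = {0}
  L1 = {3}
  L2 = {2}
depth(2)=2, e.g. b·a

Answer: 2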